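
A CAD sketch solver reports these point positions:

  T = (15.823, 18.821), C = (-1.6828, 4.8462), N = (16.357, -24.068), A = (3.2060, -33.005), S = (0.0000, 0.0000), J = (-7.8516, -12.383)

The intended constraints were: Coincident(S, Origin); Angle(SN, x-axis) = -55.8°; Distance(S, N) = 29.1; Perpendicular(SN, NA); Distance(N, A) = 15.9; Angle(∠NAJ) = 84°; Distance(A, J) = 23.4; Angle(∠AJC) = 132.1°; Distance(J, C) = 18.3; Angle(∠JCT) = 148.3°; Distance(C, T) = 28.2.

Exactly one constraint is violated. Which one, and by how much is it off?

Distance(C, T) = 28.2 — off by 5.80.

S = (0.00, 0.00) ✓; SN at -55.80° ✓; |SN| = 29.10 ✓; ∠(SN, NA) = 90.00° ✓; |NA| = 15.90 ✓; ∠NAJ = 84.00° ✓; |AJ| = 23.40 ✓; ∠AJC = 132.1° ✓; |JC| = 18.30 ✓; ∠JCT = 148.3° ✓; |CT| = 22.40 ✗.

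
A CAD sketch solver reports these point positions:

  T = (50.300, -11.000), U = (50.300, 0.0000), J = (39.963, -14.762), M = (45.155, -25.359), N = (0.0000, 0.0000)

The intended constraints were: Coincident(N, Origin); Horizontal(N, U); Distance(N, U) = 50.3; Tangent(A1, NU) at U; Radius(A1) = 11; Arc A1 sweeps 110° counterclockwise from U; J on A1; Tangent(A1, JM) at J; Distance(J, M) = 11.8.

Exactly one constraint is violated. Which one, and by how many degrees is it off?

Tangent(A1, JM) at J — off by 6.10°.

N = (0.00, 0.00) ✓; N.y = 0.00, U.y = 0.00 ✓; |NU| = 50.30 ✓; ∠(TU, UN) = 90.00° ✓; |TU| = 11.00 ✓; bearing(T→J) − bearing(T→U) = 110.0° ✓; |TJ| = 11.00 ✓; ∠(TJ, JM) = 83.90° ✗; |JM| = 11.80 ✓.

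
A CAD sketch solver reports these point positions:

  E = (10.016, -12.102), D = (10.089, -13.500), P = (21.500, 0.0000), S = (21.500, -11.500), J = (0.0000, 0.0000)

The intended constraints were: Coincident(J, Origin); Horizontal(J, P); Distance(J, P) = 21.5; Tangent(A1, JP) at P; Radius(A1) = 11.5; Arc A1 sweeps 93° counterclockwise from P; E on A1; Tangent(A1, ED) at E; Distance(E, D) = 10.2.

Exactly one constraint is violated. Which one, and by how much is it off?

Distance(E, D) = 10.2 — off by 8.80.

J = (0.00, 0.00) ✓; J.y = 0.00, P.y = 0.00 ✓; |JP| = 21.50 ✓; ∠(SP, PJ) = 90.00° ✓; |SP| = 11.50 ✓; bearing(S→E) − bearing(S→P) = 93.00° ✓; |SE| = 11.50 ✓; ∠(SE, ED) = 90.01° ✓; |ED| = 1.400 ✗.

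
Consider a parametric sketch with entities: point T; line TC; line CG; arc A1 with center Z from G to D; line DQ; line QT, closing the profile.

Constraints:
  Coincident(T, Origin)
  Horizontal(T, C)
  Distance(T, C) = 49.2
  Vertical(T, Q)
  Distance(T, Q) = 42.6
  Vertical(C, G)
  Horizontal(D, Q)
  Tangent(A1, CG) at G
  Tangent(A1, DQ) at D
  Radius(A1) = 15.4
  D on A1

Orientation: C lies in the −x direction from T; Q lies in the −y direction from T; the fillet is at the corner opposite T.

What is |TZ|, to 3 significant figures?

43.4

TQ is vertical with |TQ| = 42.6 and Q on the −y side, so Q = (0.00, -42.6). The virtual corner opposite T is at (-49.2, -42.6). A1 meets CG tangentially, so ZG is at right angles to CG and the tangent condition forces ZD to be normal to DQ, with radius 15.4, so the center Z sits 15.4 in from both sides at Z = (-33.8, -27.2). Then |TZ| = |Z − T| = 43.4.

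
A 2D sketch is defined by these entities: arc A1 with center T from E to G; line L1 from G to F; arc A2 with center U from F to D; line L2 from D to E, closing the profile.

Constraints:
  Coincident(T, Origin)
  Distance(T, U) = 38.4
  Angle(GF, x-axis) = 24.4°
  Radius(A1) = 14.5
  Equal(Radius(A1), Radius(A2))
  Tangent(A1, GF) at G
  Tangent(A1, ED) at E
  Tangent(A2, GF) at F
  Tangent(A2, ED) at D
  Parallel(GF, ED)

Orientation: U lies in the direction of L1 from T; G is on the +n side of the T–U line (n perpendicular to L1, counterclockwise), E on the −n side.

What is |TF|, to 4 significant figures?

41.05

The slot axis is L1's direction at 24.4°, so u = (cos 24.4°, sin 24.4°) = (0.9107, 0.4131) and n = (−sin 24.4°, cos 24.4°) = (-0.4131, 0.9107). T is at the origin and U lies 38.4 along u from T, so U = 38.4·u = (34.97, 15.86). Tangency of A1 to both parallel lines with radius 14.5 puts G and E at T ± 14.5·n: G = (-5.990, 13.20), E = (5.990, -13.20). Equal radii place F and D the same way about U: F = U + 14.5·n = (28.98, 29.07), D = U − 14.5·n = (40.96, 2.658). Then |TF| = |F − T| = 41.05.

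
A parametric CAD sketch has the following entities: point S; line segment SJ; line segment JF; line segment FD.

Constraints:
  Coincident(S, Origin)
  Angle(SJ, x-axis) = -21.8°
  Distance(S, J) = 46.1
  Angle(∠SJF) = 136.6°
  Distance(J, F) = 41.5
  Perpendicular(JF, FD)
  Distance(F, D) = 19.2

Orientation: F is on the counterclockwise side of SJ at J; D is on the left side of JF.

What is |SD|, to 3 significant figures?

76.0

S is at the origin; SJ runs at -21.8° with length 46.1, so J = 46.1·(cos -21.8°, sin -21.8°) = (42.8, -17.1). ∠SJF = 136.6°, so JF runs at -21.8° + (180° − 136.6°) = 21.6° from the x-axis; with |JF| = 41.5, F = J + 41.5·(cos 21.6°, sin 21.6°) = (81.4, -1.84). JF is perpendicular to FD; with |FD| = 19.2 on the left of JF, D = F + 19.2·(-0.368, 0.930) = (74.3, 16.0). Then |SD| = |D − S| = 76.0.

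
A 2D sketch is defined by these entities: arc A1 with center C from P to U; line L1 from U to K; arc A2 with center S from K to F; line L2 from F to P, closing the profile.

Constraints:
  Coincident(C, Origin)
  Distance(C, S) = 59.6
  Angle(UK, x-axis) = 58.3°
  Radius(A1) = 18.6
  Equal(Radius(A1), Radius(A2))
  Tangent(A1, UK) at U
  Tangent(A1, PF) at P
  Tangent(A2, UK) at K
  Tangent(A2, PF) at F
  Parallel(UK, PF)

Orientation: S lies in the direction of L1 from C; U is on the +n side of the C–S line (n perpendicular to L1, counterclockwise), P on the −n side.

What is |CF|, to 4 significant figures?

62.43

The slot axis is L1's direction at 58.3°, so u = (cos 58.3°, sin 58.3°) = (0.5255, 0.8508) and n = (−sin 58.3°, cos 58.3°) = (-0.8508, 0.5255). C is at the origin and S lies 59.6 along u from C, so S = 59.6·u = (31.32, 50.71). Tangency of A1 to both parallel lines with radius 18.6 puts U and P at C ± 18.6·n: U = (-15.83, 9.774), P = (15.83, -9.774). Equal radii place K and F the same way about S: K = S + 18.6·n = (15.49, 60.48), F = S − 18.6·n = (47.14, 40.93). Then |CF| = |F − C| = 62.43.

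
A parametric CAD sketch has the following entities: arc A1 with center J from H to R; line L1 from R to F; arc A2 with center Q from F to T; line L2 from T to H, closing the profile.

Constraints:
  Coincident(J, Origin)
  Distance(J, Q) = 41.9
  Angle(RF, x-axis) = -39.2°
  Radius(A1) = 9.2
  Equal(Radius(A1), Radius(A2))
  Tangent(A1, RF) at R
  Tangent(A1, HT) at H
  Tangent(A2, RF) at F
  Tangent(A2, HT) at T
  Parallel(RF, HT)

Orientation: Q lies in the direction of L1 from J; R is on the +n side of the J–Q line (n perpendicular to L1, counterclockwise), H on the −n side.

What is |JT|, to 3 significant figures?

42.9

The slot axis is L1's direction at -39.2°, so u = (cos -39.2°, sin -39.2°) = (0.775, -0.632) and n = (−sin -39.2°, cos -39.2°) = (0.632, 0.775). J is at the origin and Q lies 41.9 along u from J, so Q = 41.9·u = (32.5, -26.5). Tangency of A1 to both parallel lines with radius 9.2 puts R and H at J ± 9.2·n: R = (5.81, 7.13), H = (-5.81, -7.13). Equal radii place F and T the same way about Q: F = Q + 9.2·n = (38.3, -19.4), T = Q − 9.2·n = (26.7, -33.6). Then |JT| = |T − J| = 42.9.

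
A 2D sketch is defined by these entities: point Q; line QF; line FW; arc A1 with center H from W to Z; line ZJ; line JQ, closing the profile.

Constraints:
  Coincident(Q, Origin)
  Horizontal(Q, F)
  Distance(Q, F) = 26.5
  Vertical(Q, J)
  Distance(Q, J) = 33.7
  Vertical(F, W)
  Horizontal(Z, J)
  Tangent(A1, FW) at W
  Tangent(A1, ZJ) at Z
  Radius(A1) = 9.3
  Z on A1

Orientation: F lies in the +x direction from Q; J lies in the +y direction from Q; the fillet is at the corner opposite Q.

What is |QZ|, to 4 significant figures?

37.84

Q is at the origin; QF is horizontal with |QF| = 26.5 and F on the +x side, so F = (26.50, 0.000). QJ is vertical with |QJ| = 33.7 and J on the +y side, so J = (0.000, 33.70). The virtual corner opposite Q is at (26.50, 33.70). Since A1 is tangent to FW there, HW ⟂ FW and the tangent condition forces HZ to be normal to ZJ, with radius 9.3, so the center H sits 9.3 in from both sides at H = (17.20, 24.40). That places the tangent points at W = (26.50, 24.40) on FW and Z = (17.20, 33.70) on ZJ. Then |QZ| = |Z − Q| = 37.84.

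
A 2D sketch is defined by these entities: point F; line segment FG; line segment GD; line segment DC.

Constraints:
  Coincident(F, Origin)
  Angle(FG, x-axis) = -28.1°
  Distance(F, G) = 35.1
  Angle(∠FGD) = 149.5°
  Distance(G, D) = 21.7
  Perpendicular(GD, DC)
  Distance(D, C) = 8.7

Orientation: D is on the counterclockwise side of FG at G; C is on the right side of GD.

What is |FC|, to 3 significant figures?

58.3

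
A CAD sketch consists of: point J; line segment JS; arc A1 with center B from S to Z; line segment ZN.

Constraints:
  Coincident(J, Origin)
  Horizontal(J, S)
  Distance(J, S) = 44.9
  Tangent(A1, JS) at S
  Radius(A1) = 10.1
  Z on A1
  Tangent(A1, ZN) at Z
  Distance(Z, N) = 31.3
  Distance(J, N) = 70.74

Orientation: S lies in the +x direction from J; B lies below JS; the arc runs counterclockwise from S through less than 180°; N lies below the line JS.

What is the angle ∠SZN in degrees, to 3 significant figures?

114°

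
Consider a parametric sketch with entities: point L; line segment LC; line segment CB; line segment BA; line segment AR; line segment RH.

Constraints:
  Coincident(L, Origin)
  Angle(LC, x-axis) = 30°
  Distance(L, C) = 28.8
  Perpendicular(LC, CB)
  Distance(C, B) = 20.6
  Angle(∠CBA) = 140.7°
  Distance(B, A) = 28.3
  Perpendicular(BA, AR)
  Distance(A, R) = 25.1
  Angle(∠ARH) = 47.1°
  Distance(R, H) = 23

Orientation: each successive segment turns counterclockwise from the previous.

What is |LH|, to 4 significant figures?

27.46

L is at the origin; LC runs at 30.0° with length 28.8, so C = (24.94, 14.40). The perpendicularity gives CB at right angles to LC, so CB runs at 120.0°; with |CB| = 20.6, B = (14.64, 32.24). ∠CBA = 140.7° gives BA at 159.3° from the x-axis; with |BA| = 28.3, A = (-11.83, 42.24). BA is perpendicular to AR, so AR runs at -110.7°; with |AR| = 25.1, R = (-20.70, 18.76). ∠ARH = 47.1° gives RH at 22.20° from the x-axis; with |RH| = 23.0, H = (0.5913, 27.45). Then |LH| = |H − L| = 27.46.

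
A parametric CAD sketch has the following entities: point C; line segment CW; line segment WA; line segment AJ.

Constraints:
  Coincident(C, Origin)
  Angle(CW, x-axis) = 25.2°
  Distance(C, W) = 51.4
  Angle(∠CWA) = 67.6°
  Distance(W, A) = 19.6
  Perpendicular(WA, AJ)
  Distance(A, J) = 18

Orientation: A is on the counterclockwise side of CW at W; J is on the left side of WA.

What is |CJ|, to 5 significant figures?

29.522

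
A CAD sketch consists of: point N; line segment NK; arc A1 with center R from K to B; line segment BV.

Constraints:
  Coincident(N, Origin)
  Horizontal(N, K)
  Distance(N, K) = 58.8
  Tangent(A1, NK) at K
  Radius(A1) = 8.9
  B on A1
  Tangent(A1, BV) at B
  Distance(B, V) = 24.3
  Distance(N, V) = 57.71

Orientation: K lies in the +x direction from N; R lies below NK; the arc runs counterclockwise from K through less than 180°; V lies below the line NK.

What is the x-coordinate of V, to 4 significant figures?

47.81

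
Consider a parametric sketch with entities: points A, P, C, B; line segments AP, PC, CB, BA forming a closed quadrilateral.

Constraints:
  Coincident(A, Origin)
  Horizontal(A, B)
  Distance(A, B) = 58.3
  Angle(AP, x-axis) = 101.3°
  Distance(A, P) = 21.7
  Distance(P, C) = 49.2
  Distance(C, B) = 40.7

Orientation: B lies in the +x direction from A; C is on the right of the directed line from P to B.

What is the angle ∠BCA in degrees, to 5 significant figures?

109.75°

A is at the origin; A and B share the same y with |AB| = 58.3 and B in +x, so B = (58.3, 0). AP runs at 101.3° with |AP| = 21.7, so P = (-4.2520, 21.279). C is determined by |PC| = 49.2 and |CB| = 40.7 together: it lies at the intersection of circle(P, 49.2) and circle(B, 40.7). With |PB| = 66.072, the foot of the radical line on PB is 38.819 from P and the perpendicular offset is √(49.2² − 38.819²) = 30.228. Taking the right-of-PB solution: C = (22.763, -19.840).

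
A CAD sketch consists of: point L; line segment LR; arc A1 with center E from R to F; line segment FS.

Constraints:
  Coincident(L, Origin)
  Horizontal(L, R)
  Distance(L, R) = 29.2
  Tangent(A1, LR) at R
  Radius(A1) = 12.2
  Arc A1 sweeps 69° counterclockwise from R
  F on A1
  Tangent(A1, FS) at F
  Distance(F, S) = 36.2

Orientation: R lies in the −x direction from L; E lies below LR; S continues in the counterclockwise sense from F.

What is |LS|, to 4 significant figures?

67.83

L is at the origin; LR is horizontal with |LR| = 29.2 and R on the −x side, so R = (-29.20, 0.000). A1 meets LR tangentially, so ER is at right angles to LR, so E = R + (0, -12.2) = (-29.20, -12.20). On A1, R sits at bearing 90° from E; a 69° counterclockwise sweep puts F at bearing 159°, so F = E + 12.2·(cos 159°, sin 159°) = (-40.59, -7.828). A1 meets FS tangentially, so EF is at right angles to FS, so FS runs along (−sin 159°, cos 159°); with |FS| = 36.2, S = (-53.56, -41.62). Then |LS| = |S − L| = 67.83.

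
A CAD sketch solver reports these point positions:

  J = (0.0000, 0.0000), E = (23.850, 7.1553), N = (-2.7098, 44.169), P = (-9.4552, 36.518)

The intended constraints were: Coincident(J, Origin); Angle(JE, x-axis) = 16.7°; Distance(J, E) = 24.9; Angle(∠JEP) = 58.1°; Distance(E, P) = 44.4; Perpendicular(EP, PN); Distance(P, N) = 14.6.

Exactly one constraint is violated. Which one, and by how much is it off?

Distance(P, N) = 14.6 — off by 4.40.

J = (0.00, 0.00) ✓; JE at 16.70° ✓; |JE| = 24.90 ✓; ∠JEP = 58.10° ✓; |EP| = 44.40 ✓; ∠(EP, PN) = 90.00° ✓; |PN| = 10.20 ✗.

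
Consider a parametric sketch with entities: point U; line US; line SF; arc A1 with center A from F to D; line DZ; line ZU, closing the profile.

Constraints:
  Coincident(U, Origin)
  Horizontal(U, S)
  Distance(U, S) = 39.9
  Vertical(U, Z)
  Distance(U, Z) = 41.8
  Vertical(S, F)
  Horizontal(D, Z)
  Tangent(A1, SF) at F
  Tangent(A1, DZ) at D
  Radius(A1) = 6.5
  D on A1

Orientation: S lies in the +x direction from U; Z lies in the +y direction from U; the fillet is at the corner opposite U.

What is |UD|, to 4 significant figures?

53.51

The virtual corner opposite U is at (39.90, 41.80). Tangency of A1 to SF means the radius AF is perpendicular to SF and tangency of A1 to DZ means the radius AD is perpendicular to DZ, with radius 6.5, so the center A sits 6.5 in from both sides at A = (33.40, 35.30). That places the tangent points at F = (39.90, 35.30) on SF and D = (33.40, 41.80) on DZ. Then |UD| = |D − U| = 53.51.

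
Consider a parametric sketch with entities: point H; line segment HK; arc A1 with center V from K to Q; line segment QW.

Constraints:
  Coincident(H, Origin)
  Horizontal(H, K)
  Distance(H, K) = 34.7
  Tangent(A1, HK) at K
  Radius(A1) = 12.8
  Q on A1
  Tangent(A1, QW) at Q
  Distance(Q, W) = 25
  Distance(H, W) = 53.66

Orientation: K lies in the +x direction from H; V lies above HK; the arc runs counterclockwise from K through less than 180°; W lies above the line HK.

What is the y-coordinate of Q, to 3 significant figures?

18.6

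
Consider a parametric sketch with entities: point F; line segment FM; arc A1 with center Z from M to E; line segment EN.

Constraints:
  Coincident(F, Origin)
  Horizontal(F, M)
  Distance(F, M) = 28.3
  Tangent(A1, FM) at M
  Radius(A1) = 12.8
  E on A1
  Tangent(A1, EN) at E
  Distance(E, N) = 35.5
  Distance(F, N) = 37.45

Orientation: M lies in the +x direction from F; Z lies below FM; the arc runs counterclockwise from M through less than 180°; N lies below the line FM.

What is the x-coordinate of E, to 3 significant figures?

17.1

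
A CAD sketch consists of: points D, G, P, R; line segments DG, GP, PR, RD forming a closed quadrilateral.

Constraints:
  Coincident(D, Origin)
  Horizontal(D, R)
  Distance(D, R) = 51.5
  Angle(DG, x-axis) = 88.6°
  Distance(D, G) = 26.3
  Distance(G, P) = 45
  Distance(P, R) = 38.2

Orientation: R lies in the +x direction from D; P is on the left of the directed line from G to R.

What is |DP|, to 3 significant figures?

58.0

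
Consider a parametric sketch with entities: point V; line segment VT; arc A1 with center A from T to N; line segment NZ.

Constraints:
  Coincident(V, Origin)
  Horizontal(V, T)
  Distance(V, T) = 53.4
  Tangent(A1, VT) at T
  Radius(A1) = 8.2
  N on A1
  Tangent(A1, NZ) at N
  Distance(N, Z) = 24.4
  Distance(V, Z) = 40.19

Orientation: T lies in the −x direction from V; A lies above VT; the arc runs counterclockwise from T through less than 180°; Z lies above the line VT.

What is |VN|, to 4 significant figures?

46.82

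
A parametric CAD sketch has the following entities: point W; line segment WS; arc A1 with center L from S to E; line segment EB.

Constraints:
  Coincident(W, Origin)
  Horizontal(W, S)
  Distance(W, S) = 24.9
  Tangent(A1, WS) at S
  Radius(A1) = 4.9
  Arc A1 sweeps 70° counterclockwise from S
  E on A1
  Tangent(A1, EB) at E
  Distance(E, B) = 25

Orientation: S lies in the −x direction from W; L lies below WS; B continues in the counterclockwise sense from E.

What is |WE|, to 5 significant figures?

29.680

A1 meets WS tangentially, so LS is at right angles to WS, so L = S + (0, -4.9) = (-24.900, -4.9000). On A1, S sits at bearing 90° from L; a 70° counterclockwise sweep puts E at bearing 160°, so E = L + 4.9·(cos 160°, sin 160°) = (-29.504, -3.2241). Then |WE| = |E − W| = 29.680.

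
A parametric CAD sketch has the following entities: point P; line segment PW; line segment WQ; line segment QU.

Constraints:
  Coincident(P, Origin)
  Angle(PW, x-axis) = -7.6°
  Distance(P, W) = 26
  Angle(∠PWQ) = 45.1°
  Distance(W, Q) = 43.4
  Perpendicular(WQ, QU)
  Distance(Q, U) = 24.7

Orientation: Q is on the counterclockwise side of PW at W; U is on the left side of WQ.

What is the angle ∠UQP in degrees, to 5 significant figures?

53.674°

P is at the origin; PW runs at -7.6° with length 26.0, so W = 26.0·(cos -7.6°, sin -7.6°) = (25.772, -3.4387). ∠PWQ = 45.1°, so WQ runs at -7.6° + (180° − 45.1°) = 127.30° from the x-axis; with |WQ| = 43.4, Q = W + 43.4·(cos 127.30°, sin 127.30°) = (-0.52829, 31.085). WQ ⟂ QU; with |QU| = 24.7 on the left of WQ, U = Q + 24.7·(-0.79547, -0.60599) = (-20.176, 16.117). Then cos ∠UQP = QU·QP / (|QU||QP|), giving 53.674°.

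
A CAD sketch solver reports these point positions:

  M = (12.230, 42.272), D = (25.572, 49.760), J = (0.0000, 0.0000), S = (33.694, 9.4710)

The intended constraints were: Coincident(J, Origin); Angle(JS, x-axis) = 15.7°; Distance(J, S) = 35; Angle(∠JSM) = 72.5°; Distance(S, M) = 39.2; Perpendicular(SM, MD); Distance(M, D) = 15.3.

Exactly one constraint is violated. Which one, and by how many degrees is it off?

Perpendicular(SM, MD) — off by 3.90°.

J = (0.00, 0.00) ✓; JS at 15.70° ✓; |JS| = 35.00 ✓; ∠JSM = 72.50° ✓; |SM| = 39.20 ✓; ∠(SM, MD) = 93.90° ✗; |MD| = 15.30 ✓.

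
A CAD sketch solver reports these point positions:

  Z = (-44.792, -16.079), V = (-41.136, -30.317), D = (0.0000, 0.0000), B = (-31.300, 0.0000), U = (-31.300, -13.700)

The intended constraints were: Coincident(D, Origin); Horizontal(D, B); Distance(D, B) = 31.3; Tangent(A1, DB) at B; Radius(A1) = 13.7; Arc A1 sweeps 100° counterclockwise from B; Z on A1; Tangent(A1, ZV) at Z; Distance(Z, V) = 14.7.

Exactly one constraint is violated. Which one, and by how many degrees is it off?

Tangent(A1, ZV) at Z — off by 4.40°.

D = (0.00, 0.00) ✓; D.y = 0.00, B.y = 0.00 ✓; |DB| = 31.30 ✓; ∠(UB, BD) = 90.00° ✓; |UB| = 13.70 ✓; bearing(U→Z) − bearing(U→B) = 100.0° ✓; |UZ| = 13.70 ✓; ∠(UZ, ZV) = 85.60° ✗; |ZV| = 14.70 ✓.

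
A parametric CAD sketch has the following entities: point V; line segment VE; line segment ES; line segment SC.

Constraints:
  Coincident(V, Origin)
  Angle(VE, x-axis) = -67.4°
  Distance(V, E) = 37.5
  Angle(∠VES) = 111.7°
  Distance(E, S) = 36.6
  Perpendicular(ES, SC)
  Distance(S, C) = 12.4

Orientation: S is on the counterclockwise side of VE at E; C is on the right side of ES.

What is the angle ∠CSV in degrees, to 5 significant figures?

124.62°

V is at the origin; VE runs at -67.4° with length 37.5, so E = 37.5·(cos -67.4°, sin -67.4°) = (14.411, -34.620). ∠VES = 111.7°, so ES runs at -67.4° + (180° − 111.7°) = 0.90000° from the x-axis; with |ES| = 36.6, S = E + 36.6·(cos 0.90000°, sin 0.90000°) = (51.007, -34.045). ES is perpendicular to SC; with |SC| = 12.4 on the right of ES, C = S + 12.4·(0.015707, -0.99988) = (51.201, -46.444). Then cos ∠CSV = SC·SV / (|SC||SV|), giving 124.62°.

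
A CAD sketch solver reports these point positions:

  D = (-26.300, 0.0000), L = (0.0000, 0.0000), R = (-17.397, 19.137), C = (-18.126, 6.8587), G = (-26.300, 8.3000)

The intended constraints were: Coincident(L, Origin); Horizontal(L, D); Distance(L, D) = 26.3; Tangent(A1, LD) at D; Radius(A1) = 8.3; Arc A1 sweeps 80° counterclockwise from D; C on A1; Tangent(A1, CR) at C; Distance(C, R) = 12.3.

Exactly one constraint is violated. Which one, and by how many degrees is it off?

Tangent(A1, CR) at C — off by 6.60°.

L = (0.00, 0.00) ✓; L.y = 0.00, D.y = 0.00 ✓; |LD| = 26.30 ✓; ∠(GD, DL) = 90.00° ✓; |GD| = 8.300 ✓; bearing(G→C) − bearing(G→D) = 80.00° ✓; |GC| = 8.300 ✓; ∠(GC, CR) = 83.40° ✗; |CR| = 12.30 ✓.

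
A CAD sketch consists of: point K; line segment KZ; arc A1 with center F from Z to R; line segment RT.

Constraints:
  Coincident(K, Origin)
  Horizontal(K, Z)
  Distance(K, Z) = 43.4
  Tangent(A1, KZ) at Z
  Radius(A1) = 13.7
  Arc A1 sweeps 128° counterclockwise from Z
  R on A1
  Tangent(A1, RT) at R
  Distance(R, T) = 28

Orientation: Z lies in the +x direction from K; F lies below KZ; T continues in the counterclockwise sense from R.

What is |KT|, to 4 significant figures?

66.62

On A1, Z sits at bearing 90° from F; a 128° counterclockwise sweep puts R at bearing 218°, so R = F + 13.7·(cos 218°, sin 218°) = (32.60, -22.13). A1 meets RT tangentially, so FR is at right angles to RT, so RT runs along (−sin 218°, cos 218°); with |RT| = 28.0, T = (49.84, -44.20). Then |KT| = |T − K| = 66.62.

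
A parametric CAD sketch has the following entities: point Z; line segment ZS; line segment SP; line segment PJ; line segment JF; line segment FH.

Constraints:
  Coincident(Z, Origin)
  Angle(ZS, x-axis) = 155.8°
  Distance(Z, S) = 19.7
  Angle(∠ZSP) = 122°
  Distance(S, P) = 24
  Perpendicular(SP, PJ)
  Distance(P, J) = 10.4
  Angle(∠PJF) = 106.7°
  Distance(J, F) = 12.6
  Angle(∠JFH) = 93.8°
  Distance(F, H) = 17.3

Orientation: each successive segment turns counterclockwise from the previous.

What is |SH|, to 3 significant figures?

6.27

∠PJF = 106.7° gives JF at 17.1° from the x-axis; with |JF| = 12.6, F = (-20.1, -10.2). ∠JFH = 93.8° gives FH at 103° from the x-axis; with |FH| = 17.3, H = (-24.1, 6.62). Then |SH| = |H − S| = 6.27.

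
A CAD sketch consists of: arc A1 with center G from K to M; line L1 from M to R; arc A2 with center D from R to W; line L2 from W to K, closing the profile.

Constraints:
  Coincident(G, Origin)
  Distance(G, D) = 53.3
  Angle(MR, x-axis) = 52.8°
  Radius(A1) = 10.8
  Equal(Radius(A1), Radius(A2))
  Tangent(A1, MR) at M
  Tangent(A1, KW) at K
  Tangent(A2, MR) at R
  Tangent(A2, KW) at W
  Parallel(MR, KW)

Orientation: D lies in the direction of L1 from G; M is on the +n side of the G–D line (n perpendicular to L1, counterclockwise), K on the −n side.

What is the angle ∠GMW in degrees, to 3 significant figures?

67.9°

The slot axis is L1's direction at 52.8°, so u = (cos 52.8°, sin 52.8°) = (0.605, 0.797) and n = (−sin 52.8°, cos 52.8°) = (-0.797, 0.605). G is at the origin and D lies 53.3 along u from G, so D = 53.3·u = (32.2, 42.5). Tangency of A1 to both parallel lines with radius 10.8 puts M and K at G ± 10.8·n: M = (-8.60, 6.53), K = (8.60, -6.53). Equal radii place R and W the same way about D: R = D + 10.8·n = (23.6, 49.0), W = D − 10.8·n = (40.8, 35.9). Then cos ∠GMW = MG·MW / (|MG||MW|), giving 67.9°.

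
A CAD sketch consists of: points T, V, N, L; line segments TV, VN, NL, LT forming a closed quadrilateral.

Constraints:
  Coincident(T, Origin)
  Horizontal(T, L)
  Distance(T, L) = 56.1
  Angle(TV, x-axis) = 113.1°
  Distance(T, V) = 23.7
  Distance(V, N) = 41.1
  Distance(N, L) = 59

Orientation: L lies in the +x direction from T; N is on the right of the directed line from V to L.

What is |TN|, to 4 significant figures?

18.24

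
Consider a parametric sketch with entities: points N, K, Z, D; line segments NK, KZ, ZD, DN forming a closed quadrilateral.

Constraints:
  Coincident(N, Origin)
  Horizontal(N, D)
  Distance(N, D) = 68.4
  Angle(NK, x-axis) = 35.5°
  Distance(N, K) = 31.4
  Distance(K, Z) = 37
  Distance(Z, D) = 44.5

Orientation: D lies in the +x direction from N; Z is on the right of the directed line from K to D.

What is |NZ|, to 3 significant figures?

33.7

Checks: |KZ| = 37.00 ✓; |ZD| = 44.50 ✓.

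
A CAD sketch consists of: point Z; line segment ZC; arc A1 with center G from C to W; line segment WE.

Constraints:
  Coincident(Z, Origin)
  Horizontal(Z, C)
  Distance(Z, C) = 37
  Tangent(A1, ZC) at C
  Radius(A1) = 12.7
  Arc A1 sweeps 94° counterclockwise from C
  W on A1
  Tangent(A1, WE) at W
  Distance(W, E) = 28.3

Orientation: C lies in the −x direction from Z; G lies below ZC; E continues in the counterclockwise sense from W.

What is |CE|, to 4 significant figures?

43.16

Z is at the origin; Z and C share the same y with |ZC| = 37.0 and C on the −x side, so C = (-37.00, 0.000). The tangent condition forces GC to be normal to ZC, so G = C + (0, -12.7) = (-37.00, -12.70). On A1, C sits at bearing 90° from G; a 94° counterclockwise sweep puts W at bearing 184°, so W = G + 12.7·(cos 184°, sin 184°) = (-49.67, -13.59). A1 meets WE tangentially, so GW is at right angles to WE, so WE runs along (−sin 184°, cos 184°); with |WE| = 28.3, E = (-47.69, -41.82). Then |CE| = |E − C| = 43.16.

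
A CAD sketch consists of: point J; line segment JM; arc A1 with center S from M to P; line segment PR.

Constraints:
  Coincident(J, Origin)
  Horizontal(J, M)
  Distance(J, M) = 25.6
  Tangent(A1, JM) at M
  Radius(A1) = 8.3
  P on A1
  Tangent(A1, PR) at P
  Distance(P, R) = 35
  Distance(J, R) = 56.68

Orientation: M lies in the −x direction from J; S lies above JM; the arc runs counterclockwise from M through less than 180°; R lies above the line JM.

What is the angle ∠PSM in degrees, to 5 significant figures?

123.47°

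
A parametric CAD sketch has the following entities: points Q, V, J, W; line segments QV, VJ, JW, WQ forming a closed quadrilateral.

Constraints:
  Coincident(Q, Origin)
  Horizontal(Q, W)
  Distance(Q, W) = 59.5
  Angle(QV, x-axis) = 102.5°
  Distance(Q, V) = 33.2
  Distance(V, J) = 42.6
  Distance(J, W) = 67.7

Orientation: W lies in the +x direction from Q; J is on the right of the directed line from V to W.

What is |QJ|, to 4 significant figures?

12.61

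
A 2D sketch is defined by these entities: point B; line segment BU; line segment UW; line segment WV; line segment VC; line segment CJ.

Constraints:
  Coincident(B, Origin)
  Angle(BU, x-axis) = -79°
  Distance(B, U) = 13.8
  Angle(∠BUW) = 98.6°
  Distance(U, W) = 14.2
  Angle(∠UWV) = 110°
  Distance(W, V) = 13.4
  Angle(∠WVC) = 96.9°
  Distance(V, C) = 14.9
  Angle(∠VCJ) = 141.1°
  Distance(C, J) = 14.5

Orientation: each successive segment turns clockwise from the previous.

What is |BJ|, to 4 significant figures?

7.143

B is at the origin; BU runs at -79.0° with length 13.8, so U = (2.633, -13.55). ∠BUW = 98.6° gives UW at -160.4° from the x-axis; with |UW| = 14.2, W = (-10.74, -18.31). ∠UWV = 110.0° gives WV at 129.6° from the x-axis; with |WV| = 13.4, V = (-19.29, -7.985). ∠WVC = 96.9° gives VC at 46.50° from the x-axis; with |VC| = 14.9, C = (-9.029, 2.823). ∠VCJ = 141.1° gives CJ at 7.600° from the x-axis; with |CJ| = 14.5, J = (5.344, 4.741). Then |BJ| = |J − B| = 7.143.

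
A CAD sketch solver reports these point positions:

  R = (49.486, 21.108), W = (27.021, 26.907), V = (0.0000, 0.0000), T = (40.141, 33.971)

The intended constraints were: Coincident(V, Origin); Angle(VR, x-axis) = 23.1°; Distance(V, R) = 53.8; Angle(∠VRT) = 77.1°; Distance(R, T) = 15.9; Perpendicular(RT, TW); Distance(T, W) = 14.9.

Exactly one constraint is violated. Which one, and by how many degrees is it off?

Perpendicular(RT, TW) — off by 7.70°.

V = (0.00, 0.00) ✓; VR at 23.10° ✓; |VR| = 53.80 ✓; ∠VRT = 77.10° ✓; |RT| = 15.90 ✓; ∠(RT, TW) = 82.30° ✗; |TW| = 14.90 ✓.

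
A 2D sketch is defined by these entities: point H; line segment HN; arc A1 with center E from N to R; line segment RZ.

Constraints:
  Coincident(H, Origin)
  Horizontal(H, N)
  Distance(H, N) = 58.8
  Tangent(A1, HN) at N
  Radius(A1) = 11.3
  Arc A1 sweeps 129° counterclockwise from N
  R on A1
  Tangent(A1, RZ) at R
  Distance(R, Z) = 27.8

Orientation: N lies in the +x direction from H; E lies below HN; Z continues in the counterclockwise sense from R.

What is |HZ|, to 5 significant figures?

78.481

On A1, N sits at bearing 90° from E; a 129° counterclockwise sweep puts R at bearing 219°, so R = E + 11.3·(cos 219°, sin 219°) = (50.018, -18.411). Since A1 is tangent to RZ there, ER ⟂ RZ, so RZ runs along (−sin 219°, cos 219°); with |RZ| = 27.8, Z = (67.513, -40.016). Then |HZ| = |Z − H| = 78.481.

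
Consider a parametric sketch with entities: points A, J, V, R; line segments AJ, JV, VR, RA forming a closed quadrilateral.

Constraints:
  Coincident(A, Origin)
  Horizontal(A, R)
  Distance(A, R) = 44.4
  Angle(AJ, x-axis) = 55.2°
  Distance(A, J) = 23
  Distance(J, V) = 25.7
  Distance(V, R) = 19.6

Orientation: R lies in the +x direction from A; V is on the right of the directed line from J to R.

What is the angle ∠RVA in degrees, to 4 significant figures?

160.2°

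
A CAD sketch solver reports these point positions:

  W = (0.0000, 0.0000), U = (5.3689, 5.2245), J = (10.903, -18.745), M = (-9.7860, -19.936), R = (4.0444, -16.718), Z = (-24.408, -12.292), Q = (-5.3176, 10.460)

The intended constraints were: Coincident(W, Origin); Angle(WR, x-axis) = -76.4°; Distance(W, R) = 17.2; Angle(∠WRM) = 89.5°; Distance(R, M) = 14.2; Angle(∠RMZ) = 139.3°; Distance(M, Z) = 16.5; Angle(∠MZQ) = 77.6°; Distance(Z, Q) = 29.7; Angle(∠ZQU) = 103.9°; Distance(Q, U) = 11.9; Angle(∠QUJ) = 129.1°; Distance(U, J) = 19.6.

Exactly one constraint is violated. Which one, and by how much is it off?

Distance(U, J) = 19.6 — off by 5.00.

W = (0.00, 0.00) ✓; WR at -76.40° ✓; |WR| = 17.20 ✓; ∠WRM = 89.50° ✓; |RM| = 14.20 ✓; ∠RMZ = 139.3° ✓; |MZ| = 16.50 ✓; ∠MZQ = 77.60° ✓; |ZQ| = 29.70 ✓; ∠ZQU = 103.9° ✓; |QU| = 11.90 ✓; ∠QUJ = 129.1° ✓; |UJ| = 24.60 ✗.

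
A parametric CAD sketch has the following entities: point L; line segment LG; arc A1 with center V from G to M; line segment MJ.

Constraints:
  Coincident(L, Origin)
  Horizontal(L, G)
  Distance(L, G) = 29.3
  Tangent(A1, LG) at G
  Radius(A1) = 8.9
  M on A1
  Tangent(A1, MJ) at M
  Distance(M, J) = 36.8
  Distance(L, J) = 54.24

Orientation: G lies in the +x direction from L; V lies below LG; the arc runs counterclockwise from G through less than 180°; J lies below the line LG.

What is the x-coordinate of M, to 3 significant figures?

20.6

Checks: |VM| = 8.900 ✓; ∠(VM, MJ) = 90.00° ✓; |MJ| = 36.80 ✓; |LJ| = 54.24 ✓.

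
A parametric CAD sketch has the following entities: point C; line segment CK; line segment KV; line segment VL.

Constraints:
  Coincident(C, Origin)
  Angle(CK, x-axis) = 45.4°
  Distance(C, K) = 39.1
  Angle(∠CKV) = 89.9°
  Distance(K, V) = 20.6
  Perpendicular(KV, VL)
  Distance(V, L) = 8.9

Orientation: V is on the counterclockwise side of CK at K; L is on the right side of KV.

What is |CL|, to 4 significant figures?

52.21

C is at the origin; CK runs at 45.4° with length 39.1, so K = 39.1·(cos 45.4°, sin 45.4°) = (27.45, 27.84). ∠CKV = 89.9°, so KV runs at 45.4° + (180° − 89.9°) = 135.5° from the x-axis; with |KV| = 20.6, V = K + 20.6·(cos 135.5°, sin 135.5°) = (12.76, 42.28). The perpendicularity gives VL at right angles to KV; with |VL| = 8.9 on the right of KV, L = V + 8.9·(0.7009, 0.7133) = (19.00, 48.63). Then |CL| = |L − C| = 52.21.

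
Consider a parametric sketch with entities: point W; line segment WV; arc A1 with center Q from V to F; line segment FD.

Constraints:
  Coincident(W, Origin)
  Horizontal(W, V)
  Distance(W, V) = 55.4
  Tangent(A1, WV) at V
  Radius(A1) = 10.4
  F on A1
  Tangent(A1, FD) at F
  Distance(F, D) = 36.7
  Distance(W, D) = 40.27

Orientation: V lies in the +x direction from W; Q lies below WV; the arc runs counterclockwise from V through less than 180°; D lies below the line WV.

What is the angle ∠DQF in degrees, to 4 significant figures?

74.18°

Checks: |WV| = 55.40 ✓; |QF| = 10.40 ✓; ∠(QF, FD) = 90.00° ✓; |FD| = 36.70 ✓; |WD| = 40.27 ✓.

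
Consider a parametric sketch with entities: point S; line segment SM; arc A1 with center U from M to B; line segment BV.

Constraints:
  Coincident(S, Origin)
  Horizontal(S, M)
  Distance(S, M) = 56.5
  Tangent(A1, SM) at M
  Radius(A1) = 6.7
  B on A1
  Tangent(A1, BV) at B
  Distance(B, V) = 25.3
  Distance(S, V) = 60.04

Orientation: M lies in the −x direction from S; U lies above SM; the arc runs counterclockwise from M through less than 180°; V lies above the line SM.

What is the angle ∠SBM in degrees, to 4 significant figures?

126.1°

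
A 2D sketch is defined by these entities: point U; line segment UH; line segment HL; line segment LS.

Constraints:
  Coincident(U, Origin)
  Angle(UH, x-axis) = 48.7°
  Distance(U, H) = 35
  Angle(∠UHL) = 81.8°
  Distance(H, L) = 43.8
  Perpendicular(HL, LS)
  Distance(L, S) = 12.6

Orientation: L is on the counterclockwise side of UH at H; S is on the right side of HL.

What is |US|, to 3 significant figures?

61.1

U is at the origin; UH runs at 48.7° with length 35.0, so H = 35.0·(cos 48.7°, sin 48.7°) = (23.1, 26.3). ∠UHL = 81.8°, so HL runs at 48.7° + (180° − 81.8°) = 147° from the x-axis; with |HL| = 43.8, L = H + 43.8·(cos 147°, sin 147°) = (-13.6, 50.2). HL is perpendicular to LS; with |LS| = 12.6 on the right of HL, S = L + 12.6·(0.546, 0.838) = (-6.71, 60.8). Then |US| = |S − U| = 61.1.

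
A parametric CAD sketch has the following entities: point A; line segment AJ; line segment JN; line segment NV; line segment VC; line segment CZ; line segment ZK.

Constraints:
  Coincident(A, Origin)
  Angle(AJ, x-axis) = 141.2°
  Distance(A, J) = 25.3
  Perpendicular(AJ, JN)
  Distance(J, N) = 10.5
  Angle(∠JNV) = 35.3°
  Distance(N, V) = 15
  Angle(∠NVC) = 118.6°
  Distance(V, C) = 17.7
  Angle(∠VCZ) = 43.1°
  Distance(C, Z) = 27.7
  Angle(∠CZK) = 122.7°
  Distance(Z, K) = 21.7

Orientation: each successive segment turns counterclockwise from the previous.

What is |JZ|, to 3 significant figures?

11.4

A is at the origin; AJ runs at 141.2° with length 25.3, so J = (-19.7, 15.9). AJ is perpendicular to JN, so JN runs at -129°; with |JN| = 10.5, N = (-26.3, 7.67). ∠JNV = 35.3° gives NV at 15.9° from the x-axis; with |NV| = 15.0, V = (-11.9, 11.8). ∠NVC = 118.6° gives VC at 77.3° from the x-axis; with |VC| = 17.7, C = (-7.98, 29.0). ∠VCZ = 43.1° gives CZ at -146° from the x-axis; with |CZ| = 27.7, Z = (-30.9, 13.5). Then |JZ| = |Z − J| = 11.4.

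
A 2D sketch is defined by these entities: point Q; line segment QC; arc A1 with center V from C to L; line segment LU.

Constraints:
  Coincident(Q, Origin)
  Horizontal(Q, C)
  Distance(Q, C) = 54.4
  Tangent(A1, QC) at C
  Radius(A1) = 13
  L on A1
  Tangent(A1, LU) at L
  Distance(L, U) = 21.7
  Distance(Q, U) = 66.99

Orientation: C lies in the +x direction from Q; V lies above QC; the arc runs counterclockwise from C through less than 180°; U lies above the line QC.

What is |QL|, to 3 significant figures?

68.5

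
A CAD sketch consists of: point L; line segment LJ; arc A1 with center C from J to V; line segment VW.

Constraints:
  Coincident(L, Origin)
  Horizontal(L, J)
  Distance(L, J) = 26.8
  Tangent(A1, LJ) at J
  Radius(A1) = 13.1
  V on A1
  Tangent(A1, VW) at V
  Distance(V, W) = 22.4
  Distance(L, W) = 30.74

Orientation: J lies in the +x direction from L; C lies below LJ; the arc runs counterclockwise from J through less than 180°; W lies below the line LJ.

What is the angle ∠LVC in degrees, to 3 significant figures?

168°

L is at the origin; LJ is horizontal with |LJ| = 26.8 and J on the +x side, so J = (26.8, 0.00). A1 meets LJ tangentially, so CJ is at right angles to LJ, so C = J + (0, -13.1) = (26.8, -13.1). Since CV ⟂ VW (tangency), |CW| = √(13.1² + 22.4²) = 25.9 regardless of where V sits on A1. So W lies on both circle(L, 30.74) and circle(C, 25.9); the below-LJ intersection is W = (7.04, -29.9). V is the foot of the tangent from W: V = (14.4, -8.78).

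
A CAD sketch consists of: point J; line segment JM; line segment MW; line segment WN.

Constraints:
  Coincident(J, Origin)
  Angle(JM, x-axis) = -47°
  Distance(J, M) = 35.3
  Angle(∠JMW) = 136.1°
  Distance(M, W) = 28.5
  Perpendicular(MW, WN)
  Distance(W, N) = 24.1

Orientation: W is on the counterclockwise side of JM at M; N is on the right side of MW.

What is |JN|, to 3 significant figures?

72.6

J is at the origin; JM runs at -47.0° with length 35.3, so M = 35.3·(cos -47.0°, sin -47.0°) = (24.1, -25.8). ∠JMW = 136.1°, so MW runs at -47.0° + (180° − 136.1°) = -3.10° from the x-axis; with |MW| = 28.5, W = M + 28.5·(cos -3.10°, sin -3.10°) = (52.5, -27.4). MW ⟂ WN; with |WN| = 24.1 on the right of MW, N = W + 24.1·(-0.0541, -0.999) = (51.2, -51.4). Then |JN| = |N − J| = 72.6.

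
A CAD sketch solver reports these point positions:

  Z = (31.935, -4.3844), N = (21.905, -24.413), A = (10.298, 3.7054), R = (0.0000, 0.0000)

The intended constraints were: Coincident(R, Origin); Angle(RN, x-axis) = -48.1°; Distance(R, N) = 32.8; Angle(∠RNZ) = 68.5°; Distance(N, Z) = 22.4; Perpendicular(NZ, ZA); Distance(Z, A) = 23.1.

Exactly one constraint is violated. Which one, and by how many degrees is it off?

Perpendicular(NZ, ZA) — off by 6.10°.

R = (0.00, 0.00) ✓; RN at -48.10° ✓; |RN| = 32.80 ✓; ∠RNZ = 68.50° ✓; |NZ| = 22.40 ✓; ∠(NZ, ZA) = 96.10° ✗; |ZA| = 23.10 ✓.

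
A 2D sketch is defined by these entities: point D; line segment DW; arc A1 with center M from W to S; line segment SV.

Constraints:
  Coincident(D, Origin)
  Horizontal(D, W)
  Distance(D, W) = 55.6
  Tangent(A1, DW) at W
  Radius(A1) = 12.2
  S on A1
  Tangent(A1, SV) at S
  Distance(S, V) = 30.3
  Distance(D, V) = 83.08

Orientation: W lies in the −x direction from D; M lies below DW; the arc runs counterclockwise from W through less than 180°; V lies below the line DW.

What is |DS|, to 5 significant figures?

68.366

Checks: |MS| = 12.20 ✓; ∠(MS, SV) = 90.00° ✓; |SV| = 30.30 ✓; |DV| = 83.08 ✓.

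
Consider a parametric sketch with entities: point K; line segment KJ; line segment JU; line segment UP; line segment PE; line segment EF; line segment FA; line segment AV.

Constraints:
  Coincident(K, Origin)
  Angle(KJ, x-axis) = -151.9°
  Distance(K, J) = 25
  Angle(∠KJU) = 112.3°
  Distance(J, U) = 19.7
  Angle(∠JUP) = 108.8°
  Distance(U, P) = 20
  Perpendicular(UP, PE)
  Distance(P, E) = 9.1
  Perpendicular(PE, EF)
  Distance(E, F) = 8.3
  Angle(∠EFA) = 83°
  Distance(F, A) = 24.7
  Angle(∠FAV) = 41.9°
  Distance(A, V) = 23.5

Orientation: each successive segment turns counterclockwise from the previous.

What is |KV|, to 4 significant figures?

34.93

∠EFA = 83.0° gives FA at -96.00° from the x-axis; with |FA| = 24.7, A = (-9.197, -49.70). ∠FAV = 41.9° gives AV at 42.10° from the x-axis; with |AV| = 23.5, V = (8.239, -33.95). Then |KV| = |V − K| = 34.93.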